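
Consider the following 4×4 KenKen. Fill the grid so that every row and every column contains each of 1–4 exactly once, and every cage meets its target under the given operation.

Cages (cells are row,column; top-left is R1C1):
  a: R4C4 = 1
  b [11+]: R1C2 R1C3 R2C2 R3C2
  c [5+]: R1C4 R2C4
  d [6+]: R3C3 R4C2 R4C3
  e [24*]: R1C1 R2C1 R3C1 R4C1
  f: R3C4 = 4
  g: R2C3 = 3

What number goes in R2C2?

4

G is a freebie, which forces R2C3 = 3.
F is a freebie, so R3C4 = 4.
Cage a is given, so R4C4 = 1.
The two cells of cage c must have sum 5, leaving R1C4 = 3.
Column 4 now contains 1, leaving R2C4 = 2.
Cage d needs sum 6; hence R3C3 = 1.
Cage d has sum 6, which forces R4C2 = 3.
The 3 cells of cage d must have sum 6, so R4C3 = 2.
The 4 cells of cage e must have product 24; hence R1C1 = 2.
Cage b has sum 11, leaving R1C2 = 1.
Column 3 now contains 2, leaving R1C3 = 4.
Cage e needs product 24; hence R2C1 = 1.
2 is placed in row 2, which forces R2C2 = 4.
Cage e needs product 24; hence R3C1 = 3.
Column 2 already has 3; hence R3C2 = 2.
Row 4 already has 2, leaving R4C1 = 4.
Completed grid: 2 1 4 3 / 1 4 3 2 / 3 2 1 4 / 4 3 2 1.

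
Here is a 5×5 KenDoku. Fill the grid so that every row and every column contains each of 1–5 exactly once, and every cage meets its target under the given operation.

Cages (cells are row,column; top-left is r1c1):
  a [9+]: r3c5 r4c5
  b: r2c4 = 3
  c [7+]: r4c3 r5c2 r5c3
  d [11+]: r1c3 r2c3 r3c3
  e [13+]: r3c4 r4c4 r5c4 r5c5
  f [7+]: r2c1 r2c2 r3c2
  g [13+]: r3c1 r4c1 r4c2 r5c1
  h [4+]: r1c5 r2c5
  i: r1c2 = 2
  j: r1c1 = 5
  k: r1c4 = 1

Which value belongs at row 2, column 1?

J is a freebie, leaving r1c1 = 5.
I is a freebie, so r1c2 = 2.
Row 1 already has 2, which forces r1c3 = 4.
K is a freebie, leaving r1c4 = 1.
Row 1 now contains 1, which forces r1c5 = 3.
Cage b is given, so r2c4 = 3.
Column 5 now contains 3, leaving r2c5 = 1.
Cage f needs sum 7; hence r2c1 = 2.
The 3 cells of cage f must have sum 7, leaving r2c2 = 4.
Row 2 now contains 2; hence r2c3 = 5.
The 3 cells of cage f must have sum 7; hence r3c2 = 1.
Column 3 already has 5, which forces r3c3 = 2.
Column 2 now contains 4; hence r4c2 = 5.
Row 4 already has 5, so r4c5 = 4.
Column 2 already has 1, leaving r5c2 = 3.
Column 3 already has 2, leaving r5c3 = 1.
Cage e has sum 13, which forces r5c5 = 2.
Cage g needs sum 13, which forces r3c1 = 3.
4 is placed in column 5, which forces r3c5 = 5.
Cage g has sum 13; hence r4c1 = 1.
Column 3 already has 1, which forces r4c3 = 3.
Row 4 already has 4; hence r4c4 = 2.
1 is placed in row 5, which forces r5c1 = 4.
4 is placed in row 5, which forces r5c4 = 5.
Row 3 already has 5, which forces r3c4 = 4.
Filled in: 5 2 4 1 3 / 2 4 5 3 1 / 3 1 2 4 5 / 1 5 3 2 4 / 4 3 1 5 2.

2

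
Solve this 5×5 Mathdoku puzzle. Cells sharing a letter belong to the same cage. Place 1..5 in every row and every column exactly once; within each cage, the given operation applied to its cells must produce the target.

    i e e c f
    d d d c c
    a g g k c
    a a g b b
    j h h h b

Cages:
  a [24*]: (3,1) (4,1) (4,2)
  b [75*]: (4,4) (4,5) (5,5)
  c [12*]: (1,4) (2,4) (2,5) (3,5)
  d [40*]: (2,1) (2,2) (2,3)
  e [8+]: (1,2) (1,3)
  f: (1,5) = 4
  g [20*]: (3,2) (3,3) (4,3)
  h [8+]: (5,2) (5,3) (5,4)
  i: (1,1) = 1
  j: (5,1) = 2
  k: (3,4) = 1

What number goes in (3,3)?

Cage i is a single given cell, which forces (1,1) = 1.
Cage f is given, which forces (1,5) = 4.
K is a freebie; hence (3,4) = 1.
Cage b has product 75; hence (4,4) = 5.
The 3 cells of cage b must have product 75; hence (4,5) = 3.
J is a freebie, so (5,1) = 2.
Cage b needs product 75, leaving (5,5) = 5.
Cage c has product 12; hence (2,5) = 1.
Cage a has product 24, leaving (3,1) = 3.
Column 5 now contains 3, so (3,5) = 2.
2 is placed in column 1, leaving (4,1) = 4.
The 3 cells of cage a must have product 24, leaving (4,2) = 2.
Row 4 already has 2, leaving (4,3) = 1.
Column 1 now contains 4, leaving (2,1) = 5.
The 3 cells of cage d must have product 40, leaving (2,2) = 4.
Cage d needs product 40, so (2,3) = 2.
Row 2 already has 2, which forces (2,4) = 3.
Column 2 now contains 4, so (3,2) = 5.
Row 3 already has 5, so (3,3) = 4.
Cage h has sum 8, so (5,2) = 1.
Column 3 now contains 4, leaving (5,3) = 3.
3 is placed in column 4, leaving (5,4) = 4.
Column 2 already has 5, leaving (1,2) = 3.
Column 3 already has 3, leaving (1,3) = 5.
3 is placed in column 4; hence (1,4) = 2.
The full grid is 1 3 5 2 4 / 5 4 2 3 1 / 3 5 4 1 2 / 4 2 1 5 3 / 2 1 3 4 5.

4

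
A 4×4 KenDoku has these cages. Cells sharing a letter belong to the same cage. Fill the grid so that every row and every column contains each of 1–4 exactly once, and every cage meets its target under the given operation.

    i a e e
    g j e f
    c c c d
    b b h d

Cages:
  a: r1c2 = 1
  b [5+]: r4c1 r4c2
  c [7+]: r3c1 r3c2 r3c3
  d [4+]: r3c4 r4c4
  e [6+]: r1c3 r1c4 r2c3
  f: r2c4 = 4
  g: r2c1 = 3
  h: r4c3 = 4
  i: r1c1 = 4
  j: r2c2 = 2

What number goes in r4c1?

2

Cage i is given, leaving r1c1 = 4.
Cage a is given, so r1c2 = 1.
Cage g is given, which forces r2c1 = 3.
J is a freebie, which forces r2c2 = 2.
Row 2 already has 2; hence r2c3 = 1.
Cage f is given, which forces r2c4 = 4.
2 is placed in column 2, leaving r3c2 = 4.
Row 3 already has 4; hence r3c3 = 2.
Column 2 now contains 4, leaving r4c2 = 3.
H is a freebie, so r4c3 = 4.
Row 4 already has 3, so r4c4 = 1.
2 is placed in column 3, so r1c3 = 3.
Cage e has sum 6, which forces r1c4 = 2.
Row 3 now contains 2, so r3c1 = 1.
1 is placed in column 4, so r3c4 = 3.
Row 4 now contains 1, which forces r4c1 = 2.
The full grid is 4 1 3 2 / 3 2 1 4 / 1 4 2 3 / 2 3 4 1.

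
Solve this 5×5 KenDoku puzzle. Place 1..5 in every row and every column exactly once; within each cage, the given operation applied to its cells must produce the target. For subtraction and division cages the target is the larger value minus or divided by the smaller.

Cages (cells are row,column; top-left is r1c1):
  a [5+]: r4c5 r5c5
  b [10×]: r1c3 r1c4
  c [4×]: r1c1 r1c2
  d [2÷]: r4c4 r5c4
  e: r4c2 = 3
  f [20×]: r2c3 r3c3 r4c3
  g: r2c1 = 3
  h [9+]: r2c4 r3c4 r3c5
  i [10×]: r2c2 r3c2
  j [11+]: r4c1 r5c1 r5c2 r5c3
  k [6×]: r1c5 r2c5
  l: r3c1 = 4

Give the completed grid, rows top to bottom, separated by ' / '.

Cage g is a single given cell, which forces r2c1 = 3.
3 is placed in row 2, which forces r2c5 = 2.
Cage l is given, so r3c1 = 4.
Cage e is given, leaving r4c2 = 3.
Column 1 now contains 4, leaving r1c1 = 1.
The two cells of cage c must have product 4, so r1c2 = 4.
2 is placed in column 5, which forces r1c5 = 3.
Row 2 already has 2, leaving r2c2 = 5.
The two cells of cage i must have product 10; hence r3c2 = 2.
Column 2 already has 2, which forces r5c2 = 1.
Row 5 already has 1, leaving r5c5 = 4.
Cage h has sum 9, so r2c4 = 1.
Cage h needs sum 9, leaving r3c4 = 3.
The 3 cells of cage h must have sum 9; hence r3c5 = 5.
1 is placed in column 4, leaving r4c4 = 4.
Column 5 now contains 4, leaving r4c5 = 1.
Row 5 already has 4; hence r5c3 = 3.
Row 5 already has 4; hence r5c4 = 2.
Cage b's pair has product 10, leaving r1c3 = 2.
2 is placed in column 4, which forces r1c4 = 5.
1 is placed in row 2, so r2c3 = 4.
Row 3 now contains 5; hence r3c3 = 1.
The 4 cells of cage j must have sum 11, which forces r4c1 = 2.
Row 4 now contains 1, which forces r4c3 = 5.
2 is placed in row 5, so r5c1 = 5.

1 4 2 5 3 / 3 5 4 1 2 / 4 2 1 3 5 / 2 3 5 4 1 / 5 1 3 2 4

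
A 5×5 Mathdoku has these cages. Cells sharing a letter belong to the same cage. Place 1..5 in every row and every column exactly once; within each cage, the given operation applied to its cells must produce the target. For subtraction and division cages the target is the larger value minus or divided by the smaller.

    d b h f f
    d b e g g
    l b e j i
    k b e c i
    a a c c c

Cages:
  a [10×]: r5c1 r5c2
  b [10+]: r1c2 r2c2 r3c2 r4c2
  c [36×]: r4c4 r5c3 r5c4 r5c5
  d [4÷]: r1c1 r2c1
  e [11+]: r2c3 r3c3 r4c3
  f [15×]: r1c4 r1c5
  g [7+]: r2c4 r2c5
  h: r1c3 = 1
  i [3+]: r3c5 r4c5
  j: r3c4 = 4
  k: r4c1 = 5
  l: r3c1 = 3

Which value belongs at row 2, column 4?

2

Cage h is a single given cell; hence r1c3 = 1.
Cage l is a single given cell, leaving r3c1 = 3.
J is a freebie; hence r3c4 = 4.
Cage k is given, leaving r4c1 = 5.
The 4 cells of cage c must have product 36; hence r4c4 = 3.
Column 1 now contains 5, which forces r5c1 = 2.
2 is placed in row 5; hence r5c2 = 5.
Column 4 already has 4, leaving r5c4 = 1.
1 is placed in row 1, so r1c1 = 4.
3 is placed in column 4, which forces r1c4 = 5.
Cage f's pair has product 15, which forces r1c5 = 3.
Cage d's pair has quotient 4, so r2c1 = 1.
Column 4 now contains 5, leaving r2c4 = 2.
Row 2 now contains 2, which forces r2c5 = 5.
Column 5 now contains 3; hence r5c5 = 4.
Row 1 now contains 3, so r1c2 = 2.
Cage b has sum 10, leaving r2c2 = 3.
Row 2 now contains 5, so r2c3 = 4.
The 4 cells of cage b must have sum 10, so r3c2 = 1.
Cage e needs sum 11; hence r3c3 = 5.
Row 3 now contains 1, leaving r3c5 = 2.
Cage b needs sum 10; hence r4c2 = 4.
Cage e has sum 11; hence r4c3 = 2.
2 is placed in column 5, leaving r4c5 = 1.
Row 5 already has 4, so r5c3 = 3.
The full grid is 4 2 1 5 3 / 1 3 4 2 5 / 3 1 5 4 2 / 5 4 2 3 1 / 2 5 3 1 4.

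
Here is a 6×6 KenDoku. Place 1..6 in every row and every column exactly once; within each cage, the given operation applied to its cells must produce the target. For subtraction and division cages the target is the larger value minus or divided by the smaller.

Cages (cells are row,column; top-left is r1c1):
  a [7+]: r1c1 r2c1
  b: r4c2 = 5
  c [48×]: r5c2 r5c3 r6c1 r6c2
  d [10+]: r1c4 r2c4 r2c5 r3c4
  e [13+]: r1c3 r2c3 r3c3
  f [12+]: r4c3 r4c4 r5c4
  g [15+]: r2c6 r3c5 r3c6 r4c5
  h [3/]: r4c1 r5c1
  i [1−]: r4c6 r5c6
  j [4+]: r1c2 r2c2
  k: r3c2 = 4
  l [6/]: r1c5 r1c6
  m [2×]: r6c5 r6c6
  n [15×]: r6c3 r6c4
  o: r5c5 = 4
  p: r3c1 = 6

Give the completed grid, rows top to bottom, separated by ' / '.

2 3 5 4 6 1 / 5 1 6 3 2 4 / 6 4 2 1 5 3 / 1 5 4 2 3 6 / 3 2 1 6 4 5 / 4 6 3 5 1 2

P is a freebie, which forces r3c1 = 6.
K is a freebie; hence r3c2 = 4.
B is a freebie, so r4c2 = 5.
Cage o is given, leaving r5c5 = 4.
Cage c needs product 48, so r6c1 = 4.
The only place for 6 in row 6 is r6c2.
Row 5 needs a 6, and only r5c4 is open for it.
The only place for 5 in row 5 is r5c6.
The only place for 3 in row 5 is r5c1.
Column 1 now contains 3, so r4c1 = 1.
The only place for 3 in row 4 is r4c5.
Cage g has sum 15, leaving r3c5 = 5.
Row 4 needs a 6, and only r4c6 is open for it.
Cage l needs two cells with quotient 6; hence r1c5 = 6.
Column 6 now contains 6; hence r1c6 = 1.
Column 6 now contains 6, so r2c6 = 4.
Cage g needs sum 15, which forces r3c6 = 3.
Column 6 now contains 1, which forces r6c6 = 2.
1 is placed in row 1, so r1c2 = 3.
Cage e has sum 13; hence r1c3 = 5.
Cage j needs two cells with sum 4, so r2c2 = 1.
Cage e has sum 13, leaving r2c3 = 6.
1 is placed in row 2, so r2c5 = 2.
Row 3 now contains 3; hence r3c3 = 2.
2 is placed in row 3, which forces r3c4 = 1.
Column 3 already has 2, which forces r4c3 = 4.
4 is placed in row 4, so r4c4 = 2.
Column 2 now contains 1, leaving r5c2 = 2.
Column 3 already has 2, which forces r5c3 = 1.
Column 3 now contains 5, so r6c3 = 3.
3 is placed in row 6; hence r6c4 = 5.
Row 6 now contains 2, leaving r6c5 = 1.
5 is placed in row 1, which forces r1c1 = 2.
Column 4 already has 2, leaving r1c4 = 4.
Row 2 already has 2; hence r2c1 = 5.
5 is placed in column 4; hence r2c4 = 3.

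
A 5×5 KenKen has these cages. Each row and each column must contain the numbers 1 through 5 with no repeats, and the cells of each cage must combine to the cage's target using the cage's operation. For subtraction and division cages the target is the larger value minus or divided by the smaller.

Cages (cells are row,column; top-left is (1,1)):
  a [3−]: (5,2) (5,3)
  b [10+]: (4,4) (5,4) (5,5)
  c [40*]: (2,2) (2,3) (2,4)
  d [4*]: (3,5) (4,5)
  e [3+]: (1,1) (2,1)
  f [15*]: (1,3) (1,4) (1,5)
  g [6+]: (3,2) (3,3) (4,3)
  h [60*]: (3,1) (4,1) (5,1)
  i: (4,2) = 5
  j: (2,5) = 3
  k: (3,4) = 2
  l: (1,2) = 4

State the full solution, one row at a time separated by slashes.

2 4 3 1 5 / 1 2 5 4 3 / 5 3 1 2 4 / 4 5 2 3 1 / 3 1 4 5 2

Cage l is given, leaving (1,2) = 4.
Cage j is given, which forces (2,5) = 3.
K is a freebie, which forces (3,4) = 2.
Cage i is given; hence (4,2) = 5.
Column 2 already has 5, leaving (2,2) = 2.
Column 2 now contains 2; hence (5,2) = 1.
Cage e needs two cells with sum 3; hence (1,1) = 2.
2 is placed in row 2, so (2,1) = 1.
Column 2 now contains 1, so (3,2) = 3.
The 3 cells of cage g must have sum 6; hence (3,3) = 1.
Row 3 now contains 1, so (3,5) = 4.
The 3 cells of cage g must have sum 6, leaving (4,3) = 2.
Column 5 already has 4; hence (4,5) = 1.
Cage a's pair has difference 3, so (5,3) = 4.
Row 5 already has 4, which forces (5,4) = 5.
Row 5 now contains 5; hence (5,5) = 2.
Cage f needs product 15, which forces (1,3) = 3.
The 3 cells of cage f must have product 15, so (1,4) = 1.
1 is placed in column 5; hence (1,5) = 5.
Column 3 now contains 4, so (2,3) = 5.
5 is placed in column 4, leaving (2,4) = 4.
Row 3 now contains 4, which forces (3,1) = 5.
The 3 cells of cage h must have product 60, which forces (4,1) = 4.
Row 4 now contains 1, leaving (4,4) = 3.
Row 5 now contains 5; hence (5,1) = 3.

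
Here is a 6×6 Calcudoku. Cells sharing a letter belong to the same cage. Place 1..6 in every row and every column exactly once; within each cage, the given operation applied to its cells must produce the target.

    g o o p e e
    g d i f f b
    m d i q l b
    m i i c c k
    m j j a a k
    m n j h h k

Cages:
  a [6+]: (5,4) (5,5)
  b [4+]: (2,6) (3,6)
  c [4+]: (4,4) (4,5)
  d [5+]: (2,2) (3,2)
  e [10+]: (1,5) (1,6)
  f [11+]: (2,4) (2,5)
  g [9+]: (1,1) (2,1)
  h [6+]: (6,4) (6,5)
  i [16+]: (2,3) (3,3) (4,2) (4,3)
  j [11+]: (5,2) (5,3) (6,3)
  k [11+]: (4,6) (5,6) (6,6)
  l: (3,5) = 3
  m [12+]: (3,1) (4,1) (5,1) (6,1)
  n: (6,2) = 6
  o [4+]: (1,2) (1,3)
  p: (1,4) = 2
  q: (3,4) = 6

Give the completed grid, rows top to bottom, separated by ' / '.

5 3 1 2 4 6 / 4 1 2 5 6 3 / 2 4 5 6 3 1 / 6 5 4 3 1 2 / 3 2 6 1 5 4 / 1 6 3 4 2 5

Cage p is given, which forces (1,4) = 2.
Cage q is a single given cell, which forces (3,4) = 6.
L is a freebie, so (3,5) = 3.
Row 3 already has 3, leaving (3,6) = 1.
Column 5 now contains 3, so (4,5) = 1.
Cage n is given, which forces (6,2) = 6.
Column 4 already has 6, leaving (2,4) = 5.
The two cells of cage f must have sum 11, leaving (2,5) = 6.
1 is placed in column 6; hence (2,6) = 3.
Row 4 now contains 1, so (4,4) = 3.
Cage g's pair has sum 9; hence (1,1) = 5.
Column 5 already has 6; hence (1,5) = 4.
Cage e needs two cells with sum 10, so (1,6) = 6.
Row 2 now contains 3, so (2,1) = 4.
Row 2 now contains 3, which forces (2,2) = 1.
Row 2 now contains 1, so (2,3) = 2.
4 is placed in column 1, so (3,1) = 2.
Cage d's pair has sum 5; hence (3,2) = 4.
4 is placed in row 3; hence (3,3) = 5.
2 is placed in column 1, so (4,1) = 6.
Column 2 now contains 4, so (4,2) = 5.
Row 4 already has 6, leaving (4,3) = 4.
4 is placed in row 4, leaving (4,6) = 2.
1 is placed in column 2; hence (1,2) = 3.
Cage o needs two cells with sum 4, which forces (1,3) = 1.
The 3 cells of cage j must have sum 11, which forces (5,2) = 2.
Cage j has sum 11, leaving (5,3) = 6.
2 is placed in row 5; hence (5,5) = 5.
5 is placed in row 5, which forces (5,6) = 4.
Cage j has sum 11; hence (6,3) = 3.
Column 5 already has 5, which forces (6,5) = 2.
4 is placed in column 6, leaving (6,6) = 5.
Cage m needs sum 12, so (5,1) = 3.
4 is placed in row 5, leaving (5,4) = 1.
Row 6 already has 3, which forces (6,1) = 1.
Cage h needs two cells with sum 6; hence (6,4) = 4.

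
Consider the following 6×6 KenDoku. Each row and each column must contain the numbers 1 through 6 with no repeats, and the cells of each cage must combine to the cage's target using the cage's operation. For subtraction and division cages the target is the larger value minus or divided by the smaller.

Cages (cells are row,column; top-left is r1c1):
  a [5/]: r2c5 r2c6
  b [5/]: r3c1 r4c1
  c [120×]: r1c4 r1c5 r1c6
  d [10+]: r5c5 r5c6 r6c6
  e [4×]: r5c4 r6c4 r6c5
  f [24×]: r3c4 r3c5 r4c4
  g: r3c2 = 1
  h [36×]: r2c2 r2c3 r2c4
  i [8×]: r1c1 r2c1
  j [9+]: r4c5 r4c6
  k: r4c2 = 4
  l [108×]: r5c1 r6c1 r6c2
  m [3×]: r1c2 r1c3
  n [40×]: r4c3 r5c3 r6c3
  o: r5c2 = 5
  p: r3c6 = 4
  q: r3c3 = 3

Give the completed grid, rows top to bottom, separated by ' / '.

2 3 1 5 4 6 / 4 2 6 3 5 1 / 5 1 3 6 2 4 / 1 4 5 2 6 3 / 6 5 4 1 3 2 / 3 6 2 4 1 5

G is a freebie, which forces r3c2 = 1.
Cage q is given, leaving r3c3 = 3.
P is a freebie; hence r3c6 = 4.
Cage k is given; hence r4c2 = 4.
Cage l has product 108, leaving r5c1 = 6.
O is a freebie; hence r5c2 = 5.
Cage l has product 108, leaving r6c1 = 3.
The 3 cells of cage l must have product 108, so r6c2 = 6.
Column 2 already has 1; hence r1c2 = 3.
3 is placed in column 3, so r1c3 = 1.
3 is placed in column 2, which forces r2c2 = 2.
2 is placed in row 2, leaving r2c3 = 6.
Row 2 already has 6, leaving r2c4 = 3.
1 is placed in row 3, which forces r3c1 = 5.
The 3 cells of cage f must have product 24, leaving r3c4 = 6.
Cage f needs product 24, leaving r3c5 = 2.
Cage b needs two cells with quotient 5, which forces r4c1 = 1.
Cage f has product 24, so r4c4 = 2.
2 is placed in column 4, so r5c4 = 1.
Column 4 already has 1, so r6c4 = 4.
2 is placed in column 5, leaving r6c5 = 1.
Cage d needs sum 10; hence r6c6 = 5.
The two cells of cage i must have product 8, so r1c1 = 2.
Column 4 already has 4, which forces r1c4 = 5.
Cage c has product 120, so r1c5 = 4.
Column 6 now contains 5, so r1c6 = 6.
2 is placed in row 2; hence r2c1 = 4.
1 is placed in column 5; hence r2c5 = 5.
Column 6 now contains 5; hence r2c6 = 1.
Row 4 already has 2, so r4c3 = 5.
Column 6 now contains 6; hence r4c6 = 3.
Cage n has product 40, so r5c3 = 4.
Cage d has sum 10, leaving r5c5 = 3.
Cage d needs sum 10; hence r5c6 = 2.
Row 6 already has 5, so r6c3 = 2.
3 is placed in row 4, so r4c5 = 6.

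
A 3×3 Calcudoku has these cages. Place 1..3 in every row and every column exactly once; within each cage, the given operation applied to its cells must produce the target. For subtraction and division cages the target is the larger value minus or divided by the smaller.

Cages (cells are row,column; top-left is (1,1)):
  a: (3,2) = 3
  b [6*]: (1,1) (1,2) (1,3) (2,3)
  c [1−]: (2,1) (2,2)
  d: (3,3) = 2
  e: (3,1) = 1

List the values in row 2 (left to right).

3 2 1

Cage b has product 6; hence (2,3) = 1.
Cage e is given, leaving (3,1) = 1.
A is a freebie; hence (3,2) = 3.
D is a freebie, so (3,3) = 2.
Cage b has product 6, so (1,1) = 2.
The 4 cells of cage b must have product 6; hence (1,2) = 1.
Column 3 already has 2, which forces (1,3) = 3.
Cage c's pair has difference 1, which forces (2,1) = 3.
Column 2 now contains 3, so (2,2) = 2.
Filled in: 2 1 3 / 3 2 1 / 1 3 2.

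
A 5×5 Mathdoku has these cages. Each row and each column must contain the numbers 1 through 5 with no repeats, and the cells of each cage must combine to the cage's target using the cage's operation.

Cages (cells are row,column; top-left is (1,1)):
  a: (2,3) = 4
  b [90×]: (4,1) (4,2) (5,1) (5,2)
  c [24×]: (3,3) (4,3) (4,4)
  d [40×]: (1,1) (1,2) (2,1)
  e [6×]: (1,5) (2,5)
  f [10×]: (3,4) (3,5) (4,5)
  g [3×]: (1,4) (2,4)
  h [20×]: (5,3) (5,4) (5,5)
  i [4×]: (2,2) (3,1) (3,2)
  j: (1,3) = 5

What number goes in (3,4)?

J is a freebie; hence (1,3) = 5.
Cage a is given, which forces (2,3) = 4.
Column 3 now contains 4, so (5,3) = 1.
Cage d has product 40; hence (2,1) = 5.
The 3 cells of cage c must have product 24; hence (4,4) = 4.
Column 4 now contains 4, so (5,4) = 5.
Row 5 now contains 5, so (5,5) = 4.
The 4 cells of cage b must have product 90, leaving (4,1) = 3.
Cage b needs product 90, leaving (4,2) = 5.
3 is placed in row 4, leaving (4,3) = 2.
Row 4 now contains 2, so (4,5) = 1.
The 4 cells of cage b must have product 90, which forces (5,1) = 2.
Cage b needs product 90, so (5,2) = 3.
2 is placed in column 1, leaving (1,1) = 4.
Cage d has product 40, leaving (1,2) = 2.
Row 1 already has 2, so (1,5) = 3.
Cage i has product 4, which forces (2,2) = 1.
Row 2 now contains 1; hence (2,4) = 3.
3 is placed in column 5; hence (2,5) = 2.
2 is placed in column 1, so (3,1) = 1.
Cage i needs product 4, leaving (3,2) = 4.
2 is placed in column 3, leaving (3,3) = 3.
The 3 cells of cage f must have product 10, so (3,4) = 2.
Cage f has product 10, which forces (3,5) = 5.
3 is placed in row 1; hence (1,4) = 1.
The full grid is 4 2 5 1 3 / 5 1 4 3 2 / 1 4 3 2 5 / 3 5 2 4 1 / 2 3 1 5 4.

2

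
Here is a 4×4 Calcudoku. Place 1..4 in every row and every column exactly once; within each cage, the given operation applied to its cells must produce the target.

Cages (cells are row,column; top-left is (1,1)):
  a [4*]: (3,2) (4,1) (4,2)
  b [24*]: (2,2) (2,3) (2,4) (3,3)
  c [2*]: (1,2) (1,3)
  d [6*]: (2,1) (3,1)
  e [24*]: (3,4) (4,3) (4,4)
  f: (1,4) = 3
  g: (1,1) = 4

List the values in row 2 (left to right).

2 3 4 1

Cage g is given, leaving (1,1) = 4.
Cage f is given, which forces (1,4) = 3.
Cage e has product 24, which forces (4,3) = 3.
Cage b has product 24, which forces (2,2) = 3.
Row 2 already has 3; hence (2,1) = 2.
Cage d needs two cells with product 6, leaving (3,1) = 3.
2 is placed in column 1; hence (4,1) = 1.
Row 4 now contains 1, leaving (4,2) = 4.
4 is placed in row 4, which forces (4,4) = 2.
Cage a needs product 4; hence (3,2) = 1.
Cage b needs product 24, so (3,3) = 2.
2 is placed in column 4, so (3,4) = 4.
Column 2 now contains 1, so (1,2) = 2.
Column 3 now contains 2, so (1,3) = 1.
Cage b needs product 24; hence (2,3) = 4.
Column 4 now contains 4; hence (2,4) = 1.
Filled in: 4 2 1 3 / 2 3 4 1 / 3 1 2 4 / 1 4 3 2.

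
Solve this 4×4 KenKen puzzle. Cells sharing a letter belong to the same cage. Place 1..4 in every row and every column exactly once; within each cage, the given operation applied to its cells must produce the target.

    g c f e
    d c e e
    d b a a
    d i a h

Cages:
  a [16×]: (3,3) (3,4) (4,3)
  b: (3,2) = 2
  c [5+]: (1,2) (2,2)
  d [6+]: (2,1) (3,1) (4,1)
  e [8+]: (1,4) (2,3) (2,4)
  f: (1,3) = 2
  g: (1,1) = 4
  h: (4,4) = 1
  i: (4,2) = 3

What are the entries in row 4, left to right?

2 3 4 1

G is a freebie, which forces (1,1) = 4.
F is a freebie, so (1,3) = 2.
Cage b is a single given cell, so (3,2) = 2.
Row 3 already has 2; hence (3,4) = 4.
Cage i is given, so (4,2) = 3.
Column 3 already has 2, so (4,3) = 4.
Cage h is a single given cell; hence (4,4) = 1.
3 is placed in column 2, leaving (1,2) = 1.
1 is placed in column 4, which forces (1,4) = 3.
The two cells of cage c must have sum 5, leaving (2,2) = 4.
Cage e has sum 8, so (2,3) = 3.
Cage e needs sum 8, leaving (2,4) = 2.
Row 3 already has 4; hence (3,3) = 1.
1 is placed in row 4; hence (4,1) = 2.
Row 2 now contains 3; hence (2,1) = 1.
Row 3 already has 1, which forces (3,1) = 3.
Completed grid: 4 1 2 3 / 1 4 3 2 / 3 2 1 4 / 2 3 4 1.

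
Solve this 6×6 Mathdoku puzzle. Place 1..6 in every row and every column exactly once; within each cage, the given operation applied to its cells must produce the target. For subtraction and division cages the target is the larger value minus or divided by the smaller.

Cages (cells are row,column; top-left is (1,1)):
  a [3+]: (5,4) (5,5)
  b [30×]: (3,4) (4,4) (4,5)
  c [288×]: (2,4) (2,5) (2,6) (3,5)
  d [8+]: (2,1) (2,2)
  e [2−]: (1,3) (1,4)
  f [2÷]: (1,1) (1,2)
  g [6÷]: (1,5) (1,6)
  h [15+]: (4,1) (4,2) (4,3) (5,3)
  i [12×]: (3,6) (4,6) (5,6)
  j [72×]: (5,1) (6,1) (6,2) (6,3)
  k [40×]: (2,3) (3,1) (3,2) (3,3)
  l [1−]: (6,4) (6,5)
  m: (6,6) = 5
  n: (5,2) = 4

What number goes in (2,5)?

Cage n is given, leaving (5,2) = 4.
M is a freebie, so (6,6) = 5.
In row 2, 1 can only go at (2,3), so (2,3) = 1.
In row 5, 5 can only go at (5,3), so (5,3) = 5.
Row 1 needs a 5, and only (1,4) is open for it.
Cage e's pair has difference 2, which forces (1,3) = 3.
Cage b needs product 30, so (4,5) = 5.
Cage h has sum 15, which forces (4,3) = 6.
The only place for 4 in row 1 is (1,1).
Cage f's pair has quotient 2, so (1,2) = 2.
2 is placed in column 2, which forces (3,2) = 5.
Cage k has product 40; hence (3,3) = 4.
Row 3 already has 4, which forces (3,5) = 6.
4 is placed in column 3, which forces (6,3) = 2.
6 is placed in column 5, which forces (1,5) = 1.
Cage g's pair has quotient 6, leaving (1,6) = 6.
Row 3 already has 5, which forces (3,1) = 2.
Row 3 already has 2, so (3,4) = 3.
3 is placed in row 3, so (3,6) = 1.
Column 4 now contains 3; hence (4,4) = 2.
Row 4 now contains 2, leaving (4,6) = 4.
Column 1 already has 2; hence (5,1) = 6.
Column 4 already has 2, which forces (5,4) = 1.
Column 5 already has 1, which forces (5,5) = 2.
Column 6 now contains 1, so (5,6) = 3.
Column 4 now contains 3, so (6,4) = 4.
Row 6 now contains 4, so (6,5) = 3.
Column 1 already has 2, which forces (2,1) = 5.
Cage d needs two cells with sum 8, which forces (2,2) = 3.
Column 4 already has 4, which forces (2,4) = 6.
2 is placed in column 5, which forces (2,5) = 4.
Column 6 now contains 4; hence (2,6) = 2.
3 is placed in column 2; hence (4,2) = 1.
Row 6 already has 3, so (6,1) = 1.
Row 6 already has 3; hence (6,2) = 6.
Row 4 already has 1, leaving (4,1) = 3.
Filled in: 4 2 3 5 1 6 / 5 3 1 6 4 2 / 2 5 4 3 6 1 / 3 1 6 2 5 4 / 6 4 5 1 2 3 / 1 6 2 4 3 5.

4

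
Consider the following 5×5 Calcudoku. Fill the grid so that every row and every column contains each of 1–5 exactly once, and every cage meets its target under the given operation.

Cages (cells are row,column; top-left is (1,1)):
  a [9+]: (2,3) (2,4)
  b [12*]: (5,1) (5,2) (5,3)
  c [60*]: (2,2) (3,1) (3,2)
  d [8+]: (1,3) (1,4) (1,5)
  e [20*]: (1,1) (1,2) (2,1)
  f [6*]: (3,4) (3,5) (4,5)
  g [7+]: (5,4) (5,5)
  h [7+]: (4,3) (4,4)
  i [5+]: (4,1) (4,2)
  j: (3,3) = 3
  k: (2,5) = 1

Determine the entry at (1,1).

Cage k is a single given cell, which forces (2,5) = 1.
Cage j is a single given cell; hence (3,3) = 3.
Row 3 already has 3, so (3,5) = 2.
Column 5 already has 2; hence (4,5) = 3.
Cage c has product 60, leaving (2,2) = 3.
2 is placed in row 3, which forces (3,4) = 1.
Cage d has sum 8, so (1,3) = 1.
Cage b needs product 12, so (5,1) = 3.
Column 3 already has 1, which forces (5,3) = 4.
Row 5 already has 3, which forces (5,4) = 2.
4 is placed in row 5, so (5,5) = 5.
The 3 cells of cage e must have product 20, so (1,1) = 5.
The 3 cells of cage e must have product 20; hence (1,2) = 2.
Column 4 already has 2, leaving (1,4) = 3.
Column 5 already has 5; hence (1,5) = 4.
The 3 cells of cage e must have product 20, so (2,1) = 2.
Column 3 now contains 4, so (2,3) = 5.
Cage a's pair has sum 9, so (2,4) = 4.
Column 1 already has 5, which forces (3,1) = 4.
Row 3 already has 4; hence (3,2) = 5.
Column 1 already has 4; hence (4,1) = 1.
Row 4 already has 1, so (4,2) = 4.
The two cells of cage h must have sum 7, so (4,3) = 2.
Column 4 already has 2, leaving (4,4) = 5.
4 is placed in row 5; hence (5,2) = 1.
Completed grid: 5 2 1 3 4 / 2 3 5 4 1 / 4 5 3 1 2 / 1 4 2 5 3 / 3 1 4 2 5.

5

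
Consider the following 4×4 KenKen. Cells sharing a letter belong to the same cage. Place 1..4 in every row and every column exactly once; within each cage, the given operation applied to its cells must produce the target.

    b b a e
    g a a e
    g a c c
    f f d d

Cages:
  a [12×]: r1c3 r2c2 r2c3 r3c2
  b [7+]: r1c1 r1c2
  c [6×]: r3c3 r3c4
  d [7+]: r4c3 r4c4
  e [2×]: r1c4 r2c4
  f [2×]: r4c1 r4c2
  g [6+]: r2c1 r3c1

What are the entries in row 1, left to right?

3 4 1 2

Row 3 needs a 1, and only r3c2 is open for it.
The two cells of cage f must have product 2, which forces r4c1 = 1.
Column 2 now contains 1, which forces r4c2 = 2.
In row 1, 2 can only go at r1c4, so r1c4 = 2.
Column 4 now contains 2, leaving r2c4 = 1.
The two cells of cage c must have product 6, so r3c3 = 2.
Column 4 now contains 2; hence r3c4 = 3.
Column 4 already has 3, leaving r4c4 = 4.
Cage a has product 12, which forces r1c3 = 1.
Cage g's pair has sum 6, so r2c1 = 2.
2 is placed in row 3, so r3c1 = 4.
4 is placed in row 4, which forces r4c3 = 3.
Column 1 already has 4, so r1c1 = 3.
Cage b needs two cells with sum 7, which forces r1c2 = 4.
Cage a needs product 12, so r2c2 = 3.
3 is placed in column 3, leaving r2c3 = 4.
Completed grid: 3 4 1 2 / 2 3 4 1 / 4 1 2 3 / 1 2 3 4.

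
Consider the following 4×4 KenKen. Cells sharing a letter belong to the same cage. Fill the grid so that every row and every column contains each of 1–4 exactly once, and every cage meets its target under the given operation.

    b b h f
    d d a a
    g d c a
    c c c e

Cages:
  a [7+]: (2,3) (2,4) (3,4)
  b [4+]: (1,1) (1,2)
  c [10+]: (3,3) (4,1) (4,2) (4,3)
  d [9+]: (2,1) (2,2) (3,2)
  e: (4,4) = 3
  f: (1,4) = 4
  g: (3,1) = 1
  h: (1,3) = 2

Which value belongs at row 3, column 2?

4

Cage h is given, which forces (1,3) = 2.
Cage f is a single given cell, so (1,4) = 4.
G is a freebie, so (3,1) = 1.
E is a freebie; hence (4,4) = 3.
1 is placed in column 1; hence (1,1) = 3.
The two cells of cage b must have sum 4, leaving (1,2) = 1.
The 3 cells of cage a must have sum 7, which forces (2,3) = 4.
Cage a needs sum 7, so (2,4) = 1.
Cage c has sum 10; hence (3,3) = 3.
Column 4 already has 3, which forces (3,4) = 2.
Column 3 now contains 4, leaving (4,3) = 1.
Row 2 already has 4; hence (2,1) = 2.
The 3 cells of cage d must have sum 9, which forces (2,2) = 3.
2 is placed in row 3, which forces (3,2) = 4.
Column 1 now contains 2, so (4,1) = 4.
Column 2 already has 4, leaving (4,2) = 2.
Completed grid: 3 1 2 4 / 2 3 4 1 / 1 4 3 2 / 4 2 1 3.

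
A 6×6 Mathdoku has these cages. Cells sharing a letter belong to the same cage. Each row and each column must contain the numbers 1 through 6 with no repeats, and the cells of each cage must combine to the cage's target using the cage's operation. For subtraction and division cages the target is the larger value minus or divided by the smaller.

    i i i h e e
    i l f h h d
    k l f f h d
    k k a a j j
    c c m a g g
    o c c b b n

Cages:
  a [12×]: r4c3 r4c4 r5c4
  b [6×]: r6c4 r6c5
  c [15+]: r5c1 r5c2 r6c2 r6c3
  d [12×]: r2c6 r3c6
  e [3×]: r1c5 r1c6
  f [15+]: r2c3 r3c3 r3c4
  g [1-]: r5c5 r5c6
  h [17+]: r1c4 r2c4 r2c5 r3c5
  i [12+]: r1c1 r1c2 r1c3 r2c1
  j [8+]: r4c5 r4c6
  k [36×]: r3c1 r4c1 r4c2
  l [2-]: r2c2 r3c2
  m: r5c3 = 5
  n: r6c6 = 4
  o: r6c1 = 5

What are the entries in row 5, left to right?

Cage m is a single given cell, which forces r5c3 = 5.
O is a freebie, which forces r6c1 = 5.
Cage n is given, which forces r6c6 = 4.
The only place for 5 in column 6 is r4c6.
The two cells of cage j must have sum 8, which forces r4c5 = 3.
Column 5 now contains 3, leaving r1c5 = 1.
The two cells of cage e must have product 3; hence r1c6 = 3.
Cage i needs sum 12, leaving r1c2 = 5.
Cage i needs sum 12, leaving r2c1 = 1.
Cage g's pair has difference 1; hence r5c5 = 2.
Cage g needs two cells with difference 1, which forces r5c6 = 1.
Column 5 now contains 2, leaving r6c5 = 6.
The 3 cells of cage k must have product 36; hence r3c1 = 3.
Cage b's pair has product 6; hence r6c4 = 1.
The 3 cells of cage f must have sum 15, leaving r3c4 = 5.
Row 3 already has 5, leaving r3c5 = 4.
The 3 cells of cage a must have product 12, so r4c3 = 1.
Cage f has sum 15, which forces r2c3 = 4.
Column 5 already has 4; hence r2c5 = 5.
4 is placed in row 3; hence r3c3 = 6.
6 is placed in row 3, leaving r3c6 = 2.
The 4 cells of cage i must have sum 12, which forces r1c1 = 4.
Column 3 already has 4; hence r1c3 = 2.
Row 1 now contains 2; hence r1c4 = 6.
Row 2 now contains 4, so r2c2 = 3.
Column 4 already has 6, which forces r2c4 = 2.
Column 6 now contains 2; hence r2c6 = 6.
Row 3 already has 2, so r3c2 = 1.
Column 4 already has 2, so r4c4 = 4.
Column 1 now contains 4, leaving r5c1 = 6.
Row 5 already has 6, which forces r5c2 = 4.
Column 4 already has 6; hence r5c4 = 3.
3 is placed in column 2, so r6c2 = 2.
2 is placed in column 3, so r6c3 = 3.
Column 1 already has 6, which forces r4c1 = 2.
Column 2 now contains 2, leaving r4c2 = 6.
The full grid is 4 5 2 6 1 3 / 1 3 4 2 5 6 / 3 1 6 5 4 2 / 2 6 1 4 3 5 / 6 4 5 3 2 1 / 5 2 3 1 6 4.

6 4 5 3 2 1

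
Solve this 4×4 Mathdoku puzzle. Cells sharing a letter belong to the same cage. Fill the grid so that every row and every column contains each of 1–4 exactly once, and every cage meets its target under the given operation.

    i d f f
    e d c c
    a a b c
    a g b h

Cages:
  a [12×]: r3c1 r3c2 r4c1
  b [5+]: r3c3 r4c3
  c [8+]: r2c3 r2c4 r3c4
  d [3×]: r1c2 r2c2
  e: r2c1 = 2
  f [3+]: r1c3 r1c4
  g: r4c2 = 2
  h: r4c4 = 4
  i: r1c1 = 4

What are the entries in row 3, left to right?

Cage i is given, which forces r1c1 = 4.
Cage e is a single given cell, leaving r2c1 = 2.
G is a freebie, leaving r4c2 = 2.
Cage h is a single given cell; hence r4c4 = 4.
The 3 cells of cage c must have sum 8, which forces r2c3 = 4.
Cage a needs product 12, so r3c2 = 4.
Column 3 now contains 4, which forces r3c3 = 2.
2 is placed in column 3; hence r1c3 = 1.
The two cells of cage f must have sum 3, leaving r1c4 = 2.
Cage b needs two cells with sum 5, leaving r4c3 = 3.
Row 1 already has 1; hence r1c2 = 3.
Cage d needs two cells with product 3, which forces r2c2 = 1.
Row 2 now contains 1, which forces r2c4 = 3.
Cage a needs product 12, so r3c1 = 3.
Column 4 already has 3, so r3c4 = 1.
3 is placed in row 4; hence r4c1 = 1.
The full grid is 4 3 1 2 / 2 1 4 3 / 3 4 2 1 / 1 2 3 4.

3 4 2 1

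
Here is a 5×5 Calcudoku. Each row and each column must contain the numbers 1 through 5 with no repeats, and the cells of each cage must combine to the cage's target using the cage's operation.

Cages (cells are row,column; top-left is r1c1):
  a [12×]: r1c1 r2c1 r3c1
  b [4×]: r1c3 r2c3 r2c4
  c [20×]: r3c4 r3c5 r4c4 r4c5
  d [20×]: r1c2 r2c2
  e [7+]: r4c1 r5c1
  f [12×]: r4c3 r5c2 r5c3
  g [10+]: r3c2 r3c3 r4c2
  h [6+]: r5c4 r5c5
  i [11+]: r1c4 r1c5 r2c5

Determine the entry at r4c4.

5

Column 3 needs a 5, and only r3c3 is open for it.
In column 4, 3 can only go at r1c4, so r1c4 = 3.
The 3 cells of cage i must have sum 11; hence r1c5 = 5.
The 3 cells of cage i must have sum 11, leaving r2c5 = 3.
Row 1 already has 5; hence r1c2 = 4.
The two cells of cage d must have product 20, so r2c2 = 5.
The 3 cells of cage a must have product 12, so r3c1 = 3.
Cage c has product 20, leaving r4c4 = 5.
Row 1 now contains 4, leaving r1c1 = 1.
Row 1 now contains 1, leaving r1c3 = 2.
Cage a has product 12, leaving r2c1 = 4.
4 is placed in row 2, which forces r2c3 = 1.
1 is placed in row 2; hence r2c4 = 2.
Cage g has sum 10, so r3c2 = 2.
2 is placed in column 4, which forces r3c4 = 1.
Row 3 already has 1, so r3c5 = 4.
Cage e needs two cells with sum 7, so r4c1 = 2.
The 3 cells of cage g must have sum 10, so r4c2 = 3.
Row 4 already has 3, leaving r4c3 = 4.
2 is placed in row 4, which forces r4c5 = 1.
Cage e needs two cells with sum 7, leaving r5c1 = 5.
3 is placed in column 2; hence r5c2 = 1.
4 is placed in column 3, which forces r5c3 = 3.
2 is placed in column 4, leaving r5c4 = 4.
Column 5 now contains 4, leaving r5c5 = 2.
The full grid is 1 4 2 3 5 / 4 5 1 2 3 / 3 2 5 1 4 / 2 3 4 5 1 / 5 1 3 4 2.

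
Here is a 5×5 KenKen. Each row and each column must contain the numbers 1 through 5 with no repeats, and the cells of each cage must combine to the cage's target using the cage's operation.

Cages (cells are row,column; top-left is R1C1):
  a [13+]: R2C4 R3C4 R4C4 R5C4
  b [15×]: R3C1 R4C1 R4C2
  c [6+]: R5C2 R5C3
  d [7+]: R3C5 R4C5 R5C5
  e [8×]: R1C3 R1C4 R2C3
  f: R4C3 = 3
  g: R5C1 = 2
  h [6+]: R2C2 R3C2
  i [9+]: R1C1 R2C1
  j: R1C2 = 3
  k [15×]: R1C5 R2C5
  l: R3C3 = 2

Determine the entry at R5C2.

Cage j is a single given cell, which forces R1C2 = 3.
Row 1 already has 3, leaving R1C5 = 5.
Column 5 now contains 5, so R2C5 = 3.
L is a freebie, which forces R3C3 = 2.
Cage f is a single given cell, which forces R4C3 = 3.
G is a freebie, so R5C1 = 2.
Row 1 already has 5, so R1C1 = 4.
Row 1 now contains 4, which forces R1C3 = 1.
Cage e has product 8, leaving R1C4 = 2.
The two cells of cage i must have sum 9, which forces R2C1 = 5.
Column 3 already has 1, so R2C3 = 4.
Row 2 now contains 4, leaving R2C4 = 1.
Cage b has product 15, leaving R3C1 = 3.
Column 1 now contains 5; hence R4C1 = 1.
Row 4 already has 1, leaving R4C2 = 5.
Row 4 already has 5; hence R4C4 = 4.
The 3 cells of cage d must have sum 7, leaving R4C5 = 2.
5 is placed in column 2, which forces R5C2 = 1.
Column 3 already has 1, leaving R5C3 = 5.
Row 5 already has 5, so R5C4 = 3.
1 is placed in row 5, so R5C5 = 4.
Row 2 already has 1, so R2C2 = 2.
Column 2 already has 1, so R3C2 = 4.
Column 4 now contains 4, so R3C4 = 5.
Column 5 already has 4, which forces R3C5 = 1.
Completed grid: 4 3 1 2 5 / 5 2 4 1 3 / 3 4 2 5 1 / 1 5 3 4 2 / 2 1 5 3 4.

1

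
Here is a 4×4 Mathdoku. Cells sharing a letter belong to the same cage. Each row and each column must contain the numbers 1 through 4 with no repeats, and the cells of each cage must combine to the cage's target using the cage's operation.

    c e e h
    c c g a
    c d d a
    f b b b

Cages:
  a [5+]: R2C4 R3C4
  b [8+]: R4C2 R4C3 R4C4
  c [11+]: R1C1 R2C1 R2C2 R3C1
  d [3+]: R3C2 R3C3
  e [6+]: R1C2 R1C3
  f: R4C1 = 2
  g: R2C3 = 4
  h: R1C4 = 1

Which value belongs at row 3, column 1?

H is a freebie; hence R1C4 = 1.
G is a freebie, leaving R2C3 = 4.
Cage f is a single given cell, which forces R4C1 = 2.
Cage e needs two cells with sum 6; hence R1C2 = 4.
Column 3 already has 4, so R1C3 = 2.
Cage c needs sum 11, which forces R2C1 = 1.
Cage c needs sum 11; hence R2C2 = 3.
Row 2 already has 3; hence R2C4 = 2.
Column 3 now contains 2, so R3C3 = 1.
Column 4 already has 2, leaving R3C4 = 3.
3 is placed in column 2, leaving R4C2 = 1.
Column 3 now contains 1, so R4C3 = 3.
Column 4 now contains 3, leaving R4C4 = 4.
4 is placed in row 1; hence R1C1 = 3.
Row 3 now contains 3, which forces R3C1 = 4.
Row 3 now contains 1, which forces R3C2 = 2.
Filled in: 3 4 2 1 / 1 3 4 2 / 4 2 1 3 / 2 1 3 4.

4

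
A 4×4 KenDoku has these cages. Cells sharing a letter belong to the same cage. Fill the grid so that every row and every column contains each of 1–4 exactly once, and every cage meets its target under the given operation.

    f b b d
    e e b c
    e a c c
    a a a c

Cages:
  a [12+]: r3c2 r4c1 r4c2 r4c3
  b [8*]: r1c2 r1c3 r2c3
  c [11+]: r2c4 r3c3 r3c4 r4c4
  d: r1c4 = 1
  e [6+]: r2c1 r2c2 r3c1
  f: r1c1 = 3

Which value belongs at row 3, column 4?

3

Cage f is given; hence r1c1 = 3.
Cage d is given, which forces r1c4 = 1.
Cage b needs product 8, so r2c3 = 1.
Cage c needs sum 11, so r3c3 = 2.
Cage b has product 8; hence r1c2 = 2.
Column 3 now contains 2; hence r1c3 = 4.
The 3 cells of cage e must have sum 6, leaving r2c1 = 2.
Row 2 already has 1; hence r2c2 = 3.
Row 2 already has 3, so r2c4 = 4.
Row 3 now contains 2, which forces r3c1 = 1.
Column 2 now contains 3, leaving r3c2 = 4.
Column 4 already has 4; hence r3c4 = 3.
Column 1 now contains 1, leaving r4c1 = 4.
Column 2 now contains 4, so r4c2 = 1.
Column 3 now contains 4, which forces r4c3 = 3.
Column 4 now contains 3, so r4c4 = 2.
Filled in: 3 2 4 1 / 2 3 1 4 / 1 4 2 3 / 4 1 3 2.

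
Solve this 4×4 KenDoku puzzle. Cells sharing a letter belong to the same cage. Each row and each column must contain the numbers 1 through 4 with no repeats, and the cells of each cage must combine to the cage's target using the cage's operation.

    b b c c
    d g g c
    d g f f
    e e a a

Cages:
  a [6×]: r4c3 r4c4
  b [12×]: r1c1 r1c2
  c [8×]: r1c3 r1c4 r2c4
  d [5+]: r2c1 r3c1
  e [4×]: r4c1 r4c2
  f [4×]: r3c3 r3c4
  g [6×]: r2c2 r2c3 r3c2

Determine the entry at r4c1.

In column 4, 3 can only go at r4c4, so r4c4 = 3.
Row 4 already has 3; hence r4c3 = 2.
The only place for 2 in row 1 is r1c4.
Row 1 needs a 1, and only r1c3 is open for it.
Column 3 already has 1, so r2c3 = 3.
The 3 cells of cage c must have product 8, so r2c4 = 4.
Column 3 already has 1; hence r3c3 = 4.
The two cells of cage f must have product 4; hence r3c4 = 1.
Cage d needs two cells with sum 5; hence r2c1 = 2.
Cage g has product 6, which forces r2c2 = 1.
Cage d's pair has sum 5, so r3c1 = 3.
1 is placed in row 3; hence r3c2 = 2.
Column 2 already has 1; hence r4c2 = 4.
3 is placed in column 1, which forces r1c1 = 4.
4 is placed in column 2, which forces r1c2 = 3.
Row 4 already has 4, so r4c1 = 1.
Completed grid: 4 3 1 2 / 2 1 3 4 / 3 2 4 1 / 1 4 2 3.

1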